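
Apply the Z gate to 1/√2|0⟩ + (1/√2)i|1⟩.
1/√2|0⟩ - (1/√2)i|1⟩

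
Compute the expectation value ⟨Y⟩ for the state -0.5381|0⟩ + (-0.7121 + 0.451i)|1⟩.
-0.4854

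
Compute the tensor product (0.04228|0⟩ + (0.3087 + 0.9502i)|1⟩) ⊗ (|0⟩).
0.04228|00⟩ + (0.3087 + 0.9502i)|10⟩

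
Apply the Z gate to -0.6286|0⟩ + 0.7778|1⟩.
-0.6286|0⟩ - 0.7778|1⟩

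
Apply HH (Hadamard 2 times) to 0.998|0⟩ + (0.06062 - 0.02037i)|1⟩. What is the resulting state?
0.998|0⟩ + (0.06062 - 0.02037i)|1⟩

H² = I, so an even number of Hadamards cancels: H^2 = I and the state is unchanged.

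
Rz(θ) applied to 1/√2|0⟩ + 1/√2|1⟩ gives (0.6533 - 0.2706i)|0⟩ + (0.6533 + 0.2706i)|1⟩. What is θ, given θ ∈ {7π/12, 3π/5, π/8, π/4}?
π/4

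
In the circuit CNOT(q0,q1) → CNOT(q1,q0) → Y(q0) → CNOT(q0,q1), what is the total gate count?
4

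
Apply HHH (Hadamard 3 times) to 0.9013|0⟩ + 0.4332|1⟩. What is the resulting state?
0.9436|0⟩ + 0.331|1⟩

H² = I, so H^3 = H: a single Hadamard. With (a, b) = (0.9013, 0.4332), H gives ((a + b)/√2, (a − b)/√2) = (0.9436, 0.331).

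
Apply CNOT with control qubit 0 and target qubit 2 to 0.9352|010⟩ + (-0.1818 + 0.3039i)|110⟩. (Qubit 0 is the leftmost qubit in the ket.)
0.9352|010⟩ + (-0.1818 + 0.3039i)|111⟩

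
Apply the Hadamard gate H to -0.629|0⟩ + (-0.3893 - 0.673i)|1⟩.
(-0.72 - 0.4759i)|0⟩ + (-0.1695 + 0.4759i)|1⟩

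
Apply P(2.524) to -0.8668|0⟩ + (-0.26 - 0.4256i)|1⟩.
-0.8668|0⟩ + (0.4584 + 0.1964i)|1⟩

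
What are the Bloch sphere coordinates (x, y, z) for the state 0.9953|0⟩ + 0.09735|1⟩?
(0.1938, 0, 0.9811)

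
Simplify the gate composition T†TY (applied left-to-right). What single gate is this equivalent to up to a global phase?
Y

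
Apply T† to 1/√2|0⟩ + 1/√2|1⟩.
1/√2|0⟩ + (1/2 - (1/2)i)|1⟩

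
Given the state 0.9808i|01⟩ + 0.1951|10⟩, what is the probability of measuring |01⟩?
0.962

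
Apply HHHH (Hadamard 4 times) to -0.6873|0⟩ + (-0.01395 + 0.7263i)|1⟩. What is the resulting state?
-0.6873|0⟩ + (-0.01395 + 0.7263i)|1⟩

H² = I, so an even number of Hadamards cancels: H^4 = I and the state is unchanged.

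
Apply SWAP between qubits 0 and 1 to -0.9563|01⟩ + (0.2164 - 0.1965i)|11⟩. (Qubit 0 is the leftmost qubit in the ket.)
-0.9563|10⟩ + (0.2164 - 0.1965i)|11⟩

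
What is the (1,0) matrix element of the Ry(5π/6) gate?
0.9659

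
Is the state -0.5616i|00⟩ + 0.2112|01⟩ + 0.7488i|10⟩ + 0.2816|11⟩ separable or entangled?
Entangled

Writing the state as a|00⟩ + b|01⟩ + c|10⟩ + d|11⟩, it is a product state iff ad − bc = 0.
Here (a, b, c, d) = (-0.5616i, 0.2112, 0.7488i, 0.2816): ad − bc = (-0.5616i)(0.2816) − (0.2112)(0.7488i) = -0.3163i ≠ 0, so the state is entangled.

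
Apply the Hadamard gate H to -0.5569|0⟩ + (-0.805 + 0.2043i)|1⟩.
(-0.963 + 0.1445i)|0⟩ + (0.1754 - 0.1445i)|1⟩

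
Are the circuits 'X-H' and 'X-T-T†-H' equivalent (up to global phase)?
Yes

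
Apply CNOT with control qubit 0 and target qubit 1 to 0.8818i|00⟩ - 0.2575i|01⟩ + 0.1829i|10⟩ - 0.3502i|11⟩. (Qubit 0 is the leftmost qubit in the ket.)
0.8818i|00⟩ - 0.2575i|01⟩ - 0.3502i|10⟩ + 0.1829i|11⟩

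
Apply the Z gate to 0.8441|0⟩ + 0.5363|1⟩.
0.8441|0⟩ - 0.5363|1⟩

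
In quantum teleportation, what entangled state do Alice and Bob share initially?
Bell state |Φ+⟩ = (|00⟩ + |11⟩)/√2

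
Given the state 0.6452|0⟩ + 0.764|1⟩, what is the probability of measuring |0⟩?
0.4163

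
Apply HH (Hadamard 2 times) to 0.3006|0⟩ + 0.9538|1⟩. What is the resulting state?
0.3006|0⟩ + 0.9538|1⟩

H² = I, so an even number of Hadamards cancels: H^2 = I and the state is unchanged.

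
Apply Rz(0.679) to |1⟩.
(0.9429 + 0.333i)|1⟩

Rz(0.679) = [[e^(−iθ/2), 0], [0, e^(iθ/2)]] with e^(±iθ/2) = cos(θ/2) ± i·sin(θ/2); θ = 0.679, cos(θ/2) ≈ 0.942921, sin(θ/2) ≈ 0.333016.
With a = amp(|0⟩) = 0 and b = amp(|1⟩) = 1:
new amp(|0⟩) = (0.942921 - 0.333016i)·a = 0
new amp(|1⟩) = (0.942921 + 0.333016i)·b = (0.9429 + 0.333i)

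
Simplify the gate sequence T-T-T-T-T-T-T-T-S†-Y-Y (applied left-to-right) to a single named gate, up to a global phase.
S†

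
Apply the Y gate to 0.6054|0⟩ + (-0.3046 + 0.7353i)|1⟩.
(0.7353 + 0.3046i)|0⟩ + 0.6054i|1⟩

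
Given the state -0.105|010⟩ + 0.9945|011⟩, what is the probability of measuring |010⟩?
0.01103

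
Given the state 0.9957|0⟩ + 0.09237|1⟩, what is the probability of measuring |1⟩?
0.008532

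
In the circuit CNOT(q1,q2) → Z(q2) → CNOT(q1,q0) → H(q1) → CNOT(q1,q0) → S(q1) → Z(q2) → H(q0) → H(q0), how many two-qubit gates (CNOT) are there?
3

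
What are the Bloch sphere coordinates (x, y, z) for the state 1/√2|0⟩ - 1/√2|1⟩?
(-1, 0, 0)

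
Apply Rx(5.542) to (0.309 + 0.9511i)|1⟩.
(0.3445 - 0.1119i)|0⟩ + (-0.288 - 0.8865i)|1⟩

Rx(5.542) = [[cos(θ/2), −i·sin(θ/2)], [−i·sin(θ/2), cos(θ/2)]]; θ = 5.542, cos(θ/2) ≈ -0.932113, sin(θ/2) ≈ 0.362168.
With a = amp(|0⟩) = 0 and b = amp(|1⟩) = (0.309 + 0.9511i):
new amp(|0⟩) = (-0.932113)·a + (-0.362168i)·b = (0.3445 - 0.1119i)
new amp(|1⟩) = (-0.362168i)·a + (-0.932113)·b = (-0.288 - 0.8865i)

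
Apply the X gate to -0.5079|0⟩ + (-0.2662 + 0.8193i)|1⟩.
(-0.2662 + 0.8193i)|0⟩ - 0.5079|1⟩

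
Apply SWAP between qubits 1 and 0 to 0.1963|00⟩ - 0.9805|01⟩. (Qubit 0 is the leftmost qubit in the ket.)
0.1963|00⟩ - 0.9805|10⟩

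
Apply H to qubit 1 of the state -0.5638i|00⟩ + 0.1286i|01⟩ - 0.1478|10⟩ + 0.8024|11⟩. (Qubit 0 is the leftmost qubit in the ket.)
-0.3077i|00⟩ - 0.4896i|01⟩ + 0.4629|10⟩ - 0.6719|11⟩

H on qubit 1 mixes each pair of kets that differ only in qubit 1: amplitudes (a, b) of (|…0…⟩, |…1…⟩) become ((a + b)/√2, (a − b)/√2). Kets absent from the input have amplitude 0.
(|00⟩, |01⟩): (a, b) = (-0.5638i, 0.1286i) → (-0.3077i, -0.4896i)
(|10⟩, |11⟩): (a, b) = (-0.1478, 0.8024) → (0.4629, -0.6719)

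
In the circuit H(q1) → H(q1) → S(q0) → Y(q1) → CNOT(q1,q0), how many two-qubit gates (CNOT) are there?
1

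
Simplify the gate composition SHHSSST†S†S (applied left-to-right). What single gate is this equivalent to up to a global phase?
T†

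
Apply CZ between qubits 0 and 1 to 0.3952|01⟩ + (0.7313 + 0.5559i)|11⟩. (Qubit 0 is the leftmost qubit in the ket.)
0.3952|01⟩ + (-0.7313 - 0.5559i)|11⟩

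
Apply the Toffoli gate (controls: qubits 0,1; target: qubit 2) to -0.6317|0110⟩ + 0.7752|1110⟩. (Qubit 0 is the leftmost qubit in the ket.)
-0.6317|0110⟩ + 0.7752|1100⟩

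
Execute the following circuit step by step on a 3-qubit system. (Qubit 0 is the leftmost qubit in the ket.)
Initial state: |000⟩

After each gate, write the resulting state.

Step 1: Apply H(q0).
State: 1/√2|000⟩ + 1/√2|100⟩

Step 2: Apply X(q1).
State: 1/√2|010⟩ + 1/√2|110⟩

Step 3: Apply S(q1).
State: (1/√2)i|010⟩ + (1/√2)i|110⟩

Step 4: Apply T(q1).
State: (-1/2 + (1/2)i)|010⟩ + (-1/2 + (1/2)i)|110⟩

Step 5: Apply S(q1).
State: (-1/2 - (1/2)i)|010⟩ + (-1/2 - (1/2)i)|110⟩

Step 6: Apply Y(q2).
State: (1/2 - (1/2)i)|011⟩ + (1/2 - (1/2)i)|111⟩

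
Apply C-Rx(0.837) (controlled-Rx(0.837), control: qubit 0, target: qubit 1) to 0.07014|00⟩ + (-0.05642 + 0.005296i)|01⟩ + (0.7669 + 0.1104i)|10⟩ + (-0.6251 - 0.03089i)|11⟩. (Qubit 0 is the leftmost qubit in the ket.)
0.07014|00⟩ + (-0.05642 + 0.005296i)|01⟩ + (0.6882 + 0.3549i)|10⟩ + (-0.5263 - 0.3399i)|11⟩

C-Rx(0.837) leaves the control-|0⟩ kets |00⟩, |01⟩ unchanged and applies Rx(0.837) to qubit 1 on the control-|1⟩ pair (|10⟩, |11⟩).
Rx(0.837) = [[cos(θ/2), −i·sin(θ/2)], [−i·sin(θ/2), cos(θ/2)]]; θ = 0.837, cos(θ/2) ≈ 0.9137, sin(θ/2) ≈ 0.40639.
With a = amp(|10⟩) = (0.7669 + 0.1104i) and b = amp(|11⟩) = (-0.6251 - 0.03089i):
new amp(|10⟩) = (0.9137)·a + (-0.40639i)·b = (0.6882 + 0.3549i)
new amp(|11⟩) = (-0.40639i)·a + (0.9137)·b = (-0.5263 - 0.3399i)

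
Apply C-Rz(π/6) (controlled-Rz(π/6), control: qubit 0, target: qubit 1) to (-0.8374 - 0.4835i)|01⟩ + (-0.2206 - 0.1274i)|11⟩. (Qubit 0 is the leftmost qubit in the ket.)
(-0.8374 - 0.4835i)|01⟩ + (-0.1801 - 0.1802i)|11⟩

C-Rz(π/6) leaves the control-|0⟩ kets |00⟩, |01⟩ unchanged and applies Rz(π/6) to qubit 1 on the control-|1⟩ pair (|10⟩, |11⟩).
Rz(π/6) = [[e^(−iθ/2), 0], [0, e^(iθ/2)]] with e^(±iθ/2) = cos(θ/2) ± i·sin(θ/2); θ = π/6, cos(θ/2) ≈ 0.965926, sin(θ/2) ≈ 0.258819.
With a = amp(|10⟩) = 0 and b = amp(|11⟩) = (-0.2206 - 0.1274i):
new amp(|10⟩) = (0.965926 - 0.258819i)·a = 0
new amp(|11⟩) = (0.965926 + 0.258819i)·b = (-0.1801 - 0.1802i)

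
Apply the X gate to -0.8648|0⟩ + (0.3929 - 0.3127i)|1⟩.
(0.3929 - 0.3127i)|0⟩ - 0.8648|1⟩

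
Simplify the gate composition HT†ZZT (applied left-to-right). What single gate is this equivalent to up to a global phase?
H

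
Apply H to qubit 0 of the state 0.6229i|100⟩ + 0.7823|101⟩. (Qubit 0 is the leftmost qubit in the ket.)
0.4405i|000⟩ + 0.5532|001⟩ - 0.4405i|100⟩ - 0.5532|101⟩

H on qubit 0 mixes each pair of kets that differ only in qubit 0: amplitudes (a, b) of (|…0…⟩, |…1…⟩) become ((a + b)/√2, (a − b)/√2). Kets absent from the input have amplitude 0.
(|000⟩, |100⟩): (a, b) = (0, 0.6229i) → (0.4405i, -0.4405i)
(|001⟩, |101⟩): (a, b) = (0, 0.7823) → (0.5532, -0.5532)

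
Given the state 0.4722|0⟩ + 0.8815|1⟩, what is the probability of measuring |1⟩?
0.777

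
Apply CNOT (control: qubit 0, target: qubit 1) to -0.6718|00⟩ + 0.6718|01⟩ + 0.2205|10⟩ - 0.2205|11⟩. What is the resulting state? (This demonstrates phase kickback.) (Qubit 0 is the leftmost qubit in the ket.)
-0.6718|00⟩ + 0.6718|01⟩ - 0.2205|10⟩ + 0.2205|11⟩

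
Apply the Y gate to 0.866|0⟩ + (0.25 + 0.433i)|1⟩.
(0.433 - 0.25i)|0⟩ + 0.866i|1⟩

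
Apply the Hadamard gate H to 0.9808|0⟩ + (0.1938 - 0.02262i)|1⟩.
(0.8306 - 0.01599i)|0⟩ + (0.5565 + 0.01599i)|1⟩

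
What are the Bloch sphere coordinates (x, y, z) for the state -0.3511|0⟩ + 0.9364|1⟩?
(-0.6575, 0, -0.7536)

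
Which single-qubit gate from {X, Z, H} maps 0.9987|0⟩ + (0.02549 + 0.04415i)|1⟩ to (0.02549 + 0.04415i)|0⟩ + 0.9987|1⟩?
X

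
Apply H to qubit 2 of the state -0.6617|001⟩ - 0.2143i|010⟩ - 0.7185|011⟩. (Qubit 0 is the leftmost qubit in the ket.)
-0.4679|000⟩ + 0.4679|001⟩ + (-0.5081 - 0.1515i)|010⟩ + (0.5081 - 0.1515i)|011⟩

H on qubit 2 mixes each pair of kets that differ only in qubit 2: amplitudes (a, b) of (|…0…⟩, |…1…⟩) become ((a + b)/√2, (a − b)/√2). Kets absent from the input have amplitude 0.
(|000⟩, |001⟩): (a, b) = (0, -0.6617) → (-0.4679, 0.4679)
(|010⟩, |011⟩): (a, b) = (-0.2143i, -0.7185) → ((-0.5081 - 0.1515i), (0.5081 - 0.1515i))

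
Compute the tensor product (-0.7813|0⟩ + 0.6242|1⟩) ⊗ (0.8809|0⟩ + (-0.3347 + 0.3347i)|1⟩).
-0.6882|00⟩ + (0.2615 - 0.2615i)|01⟩ + 0.5499|10⟩ + (-0.2089 + 0.2089i)|11⟩

amp(|b₁b₂…⟩) = product of the factor amplitudes for bits b₁, b₂, …; only kets whose every factor amplitude is nonzero survive.
|00⟩: (-0.7813)(0.8809) = -0.6882
|01⟩: (-0.7813)(-0.3347 + 0.3347i) = (0.2615 - 0.2615i)
|10⟩: (0.6242)(0.8809) = 0.5499
|11⟩: (0.6242)(-0.3347 + 0.3347i) = (-0.2089 + 0.2089i)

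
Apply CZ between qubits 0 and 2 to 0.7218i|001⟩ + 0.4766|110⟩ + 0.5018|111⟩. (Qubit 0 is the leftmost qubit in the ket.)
0.7218i|001⟩ + 0.4766|110⟩ - 0.5018|111⟩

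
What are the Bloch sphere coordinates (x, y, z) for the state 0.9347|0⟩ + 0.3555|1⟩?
(0.6646, 0, 0.7473)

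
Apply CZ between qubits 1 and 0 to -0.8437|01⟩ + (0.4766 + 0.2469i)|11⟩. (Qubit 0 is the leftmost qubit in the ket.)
-0.8437|01⟩ + (-0.4766 - 0.2469i)|11⟩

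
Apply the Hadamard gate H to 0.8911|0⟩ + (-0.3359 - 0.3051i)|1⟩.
(0.3926 - 0.2157i)|0⟩ + (0.8676 + 0.2157i)|1⟩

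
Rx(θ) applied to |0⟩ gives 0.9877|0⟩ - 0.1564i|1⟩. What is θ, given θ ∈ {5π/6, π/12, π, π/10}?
π/10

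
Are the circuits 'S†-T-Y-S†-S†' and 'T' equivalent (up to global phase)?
No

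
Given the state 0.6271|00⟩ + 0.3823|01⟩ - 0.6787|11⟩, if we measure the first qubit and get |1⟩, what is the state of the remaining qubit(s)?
-|1⟩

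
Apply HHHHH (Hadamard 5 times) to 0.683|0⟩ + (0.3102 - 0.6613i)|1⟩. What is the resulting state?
(0.7023 - 0.4676i)|0⟩ + (0.2636 + 0.4676i)|1⟩

H² = I, so H^5 = H: a single Hadamard. With (a, b) = (0.683, (0.3102 - 0.6613i)), H gives ((a + b)/√2, (a − b)/√2) = ((0.7023 - 0.4676i), (0.2636 + 0.4676i)).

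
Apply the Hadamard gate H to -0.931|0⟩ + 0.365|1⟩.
-0.4002|0⟩ - 0.9164|1⟩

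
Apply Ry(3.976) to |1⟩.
-0.9142|0⟩ - 0.4052|1⟩

Ry(3.976) = [[cos(θ/2), −sin(θ/2)], [sin(θ/2), cos(θ/2)]]; θ = 3.976, cos(θ/2) ≈ -0.405206, sin(θ/2) ≈ 0.914226.
With a = amp(|0⟩) = 0 and b = amp(|1⟩) = 1:
new amp(|0⟩) = (-0.405206)·a + (-0.914226)·b = -0.9142
new amp(|1⟩) = (0.914226)·a + (-0.405206)·b = -0.4052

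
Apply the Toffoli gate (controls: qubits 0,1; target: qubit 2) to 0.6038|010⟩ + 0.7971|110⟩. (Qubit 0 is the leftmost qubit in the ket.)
0.6038|010⟩ + 0.7971|111⟩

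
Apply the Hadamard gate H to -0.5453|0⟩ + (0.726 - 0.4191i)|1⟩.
(0.1278 - 0.2963i)|0⟩ + (-0.8989 + 0.2963i)|1⟩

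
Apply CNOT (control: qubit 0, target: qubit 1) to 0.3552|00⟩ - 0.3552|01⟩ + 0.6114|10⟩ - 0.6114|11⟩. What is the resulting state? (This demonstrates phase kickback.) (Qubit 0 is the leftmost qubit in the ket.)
0.3552|00⟩ - 0.3552|01⟩ - 0.6114|10⟩ + 0.6114|11⟩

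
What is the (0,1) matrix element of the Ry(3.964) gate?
-0.9166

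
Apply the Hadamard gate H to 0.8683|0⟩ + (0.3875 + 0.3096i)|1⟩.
(0.888 + 0.2189i)|0⟩ + (0.34 - 0.2189i)|1⟩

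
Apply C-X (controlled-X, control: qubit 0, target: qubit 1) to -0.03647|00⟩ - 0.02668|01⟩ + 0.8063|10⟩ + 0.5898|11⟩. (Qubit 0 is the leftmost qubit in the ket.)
-0.03647|00⟩ - 0.02668|01⟩ + 0.5898|10⟩ + 0.8063|11⟩

C-X leaves the control-|0⟩ kets |00⟩, |01⟩ unchanged and applies X to qubit 1 on the control-|1⟩ pair (|10⟩, |11⟩).
X = [[0, 1], [1, 0]].
With a = amp(|10⟩) = 0.8063 and b = amp(|11⟩) = 0.5898:
new amp(|10⟩) = (1)·b = 0.5898
new amp(|11⟩) = (1)·a = 0.8063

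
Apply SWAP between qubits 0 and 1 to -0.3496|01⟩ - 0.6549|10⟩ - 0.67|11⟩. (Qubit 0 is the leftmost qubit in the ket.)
-0.6549|01⟩ - 0.3496|10⟩ - 0.67|11⟩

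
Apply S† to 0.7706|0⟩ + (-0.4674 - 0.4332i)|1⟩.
0.7706|0⟩ + (-0.4332 + 0.4674i)|1⟩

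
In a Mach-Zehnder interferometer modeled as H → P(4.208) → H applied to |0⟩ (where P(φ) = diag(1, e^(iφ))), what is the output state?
(0.2584 - 0.4377i)|0⟩ + (0.7416 + 0.4377i)|1⟩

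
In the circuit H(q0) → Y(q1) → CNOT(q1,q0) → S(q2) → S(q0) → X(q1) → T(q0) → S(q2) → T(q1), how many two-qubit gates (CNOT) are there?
1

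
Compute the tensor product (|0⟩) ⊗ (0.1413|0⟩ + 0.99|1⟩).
0.1413|00⟩ + 0.99|01⟩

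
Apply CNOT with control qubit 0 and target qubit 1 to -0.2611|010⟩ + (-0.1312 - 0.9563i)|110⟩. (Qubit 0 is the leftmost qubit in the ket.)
-0.2611|010⟩ + (-0.1312 - 0.9563i)|100⟩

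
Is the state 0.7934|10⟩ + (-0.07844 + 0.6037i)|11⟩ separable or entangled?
Separable

Writing the state as a|00⟩ + b|01⟩ + c|10⟩ + d|11⟩, it is a product state iff ad − bc = 0.
Here (a, b, c, d) = (0, 0, 0.7934, (-0.07844 + 0.6037i)): ad − bc = (0)(-0.07844 + 0.6037i) − (0)(0.7934) = 0, so the state is separable.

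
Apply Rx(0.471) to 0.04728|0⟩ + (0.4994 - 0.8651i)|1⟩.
(-0.1559 - 0.1165i)|0⟩ + (0.4856 - 0.8523i)|1⟩

Rx(0.471) = [[cos(θ/2), −i·sin(θ/2)], [−i·sin(θ/2), cos(θ/2)]]; θ = 0.471, cos(θ/2) ≈ 0.972398, sin(θ/2) ≈ 0.233329.
With a = amp(|0⟩) = 0.04728 and b = amp(|1⟩) = (0.4994 - 0.8651i):
new amp(|0⟩) = (0.972398)·a + (-0.233329i)·b = (-0.1559 - 0.1165i)
new amp(|1⟩) = (-0.233329i)·a + (0.972398)·b = (0.4856 - 0.8523i)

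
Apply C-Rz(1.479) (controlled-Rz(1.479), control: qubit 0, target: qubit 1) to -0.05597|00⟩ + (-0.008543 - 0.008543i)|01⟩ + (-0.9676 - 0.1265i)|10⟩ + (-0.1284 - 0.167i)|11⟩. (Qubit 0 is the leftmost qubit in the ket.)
-0.05597|00⟩ + (-0.008543 - 0.008543i)|01⟩ + (-0.8001 + 0.5586i)|10⟩ + (0.01768 - 0.2099i)|11⟩

C-Rz(1.479) leaves the control-|0⟩ kets |00⟩, |01⟩ unchanged and applies Rz(1.479) to qubit 1 on the control-|1⟩ pair (|10⟩, |11⟩).
Rz(1.479) = [[e^(−iθ/2), 0], [0, e^(iθ/2)]] with e^(±iθ/2) = cos(θ/2) ± i·sin(θ/2); θ = 1.479, cos(θ/2) ≈ 0.738806, sin(θ/2) ≈ 0.673919.
With a = amp(|10⟩) = (-0.9676 - 0.1265i) and b = amp(|11⟩) = (-0.1284 - 0.167i):
new amp(|10⟩) = (0.738806 - 0.673919i)·a = (-0.8001 + 0.5586i)
new amp(|11⟩) = (0.738806 + 0.673919i)·b = (0.01768 - 0.2099i)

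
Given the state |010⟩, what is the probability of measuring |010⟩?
1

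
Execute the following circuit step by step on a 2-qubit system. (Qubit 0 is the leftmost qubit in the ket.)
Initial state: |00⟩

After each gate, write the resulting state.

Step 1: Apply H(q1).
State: 1/√2|00⟩ + 1/√2|01⟩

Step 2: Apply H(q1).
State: |00⟩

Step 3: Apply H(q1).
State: 1/√2|00⟩ + 1/√2|01⟩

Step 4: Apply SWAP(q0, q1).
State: 1/√2|00⟩ + 1/√2|10⟩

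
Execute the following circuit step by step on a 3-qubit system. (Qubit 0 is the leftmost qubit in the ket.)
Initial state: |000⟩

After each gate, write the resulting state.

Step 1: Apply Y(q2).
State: i|001⟩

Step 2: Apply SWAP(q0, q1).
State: i|001⟩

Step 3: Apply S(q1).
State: i|001⟩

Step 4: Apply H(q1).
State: (1/√2)i|001⟩ + (1/√2)i|011⟩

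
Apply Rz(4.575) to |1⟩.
(-0.6569 + 0.754i)|1⟩

Rz(4.575) = [[e^(−iθ/2), 0], [0, e^(iθ/2)]] with e^(±iθ/2) = cos(θ/2) ± i·sin(θ/2); θ = 4.575, cos(θ/2) ≈ -0.656903, sin(θ/2) ≈ 0.753975.
With a = amp(|0⟩) = 0 and b = amp(|1⟩) = 1:
new amp(|0⟩) = (-0.656903 - 0.753975i)·a = 0
new amp(|1⟩) = (-0.656903 + 0.753975i)·b = (-0.6569 + 0.754i)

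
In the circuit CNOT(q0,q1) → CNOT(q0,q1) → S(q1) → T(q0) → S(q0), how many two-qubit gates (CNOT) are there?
2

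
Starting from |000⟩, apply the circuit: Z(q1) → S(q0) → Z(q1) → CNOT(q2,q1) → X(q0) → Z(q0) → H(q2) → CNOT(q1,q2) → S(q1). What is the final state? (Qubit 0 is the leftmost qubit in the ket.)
-1/√2|100⟩ - 1/√2|101⟩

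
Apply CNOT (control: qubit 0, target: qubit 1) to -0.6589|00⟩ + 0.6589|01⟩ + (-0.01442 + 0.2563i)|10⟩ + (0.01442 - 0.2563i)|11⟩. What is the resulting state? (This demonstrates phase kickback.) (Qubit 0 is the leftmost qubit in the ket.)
-0.6589|00⟩ + 0.6589|01⟩ + (0.01442 - 0.2563i)|10⟩ + (-0.01442 + 0.2563i)|11⟩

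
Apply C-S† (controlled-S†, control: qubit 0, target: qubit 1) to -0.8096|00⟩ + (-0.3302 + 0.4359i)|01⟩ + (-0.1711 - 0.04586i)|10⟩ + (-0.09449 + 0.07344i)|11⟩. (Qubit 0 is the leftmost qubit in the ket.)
-0.8096|00⟩ + (-0.3302 + 0.4359i)|01⟩ + (-0.1711 - 0.04586i)|10⟩ + (0.07344 + 0.09449i)|11⟩

C-S† leaves the control-|0⟩ kets |00⟩, |01⟩ unchanged and applies S† to qubit 1 on the control-|1⟩ pair (|10⟩, |11⟩).
S† = [[1, 0], [0, -i]].
With a = amp(|10⟩) = (-0.1711 - 0.04586i) and b = amp(|11⟩) = (-0.09449 + 0.07344i):
new amp(|10⟩) = (1)·a = (-0.1711 - 0.04586i)
new amp(|11⟩) = (-i)·b = (0.07344 + 0.09449i)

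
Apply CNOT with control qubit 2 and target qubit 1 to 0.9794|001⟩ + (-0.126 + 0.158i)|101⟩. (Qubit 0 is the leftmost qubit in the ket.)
0.9794|011⟩ + (-0.126 + 0.158i)|111⟩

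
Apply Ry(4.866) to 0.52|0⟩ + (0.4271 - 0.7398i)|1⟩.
(-0.6728 + 0.4814i)|0⟩ + (0.01411 + 0.5617i)|1⟩

Ry(4.866) = [[cos(θ/2), −sin(θ/2)], [sin(θ/2), cos(θ/2)]]; θ = 4.866, cos(θ/2) ≈ -0.759278, sin(θ/2) ≈ 0.650766.
With a = amp(|0⟩) = 0.52 and b = amp(|1⟩) = (0.4271 - 0.7398i):
new amp(|0⟩) = (-0.759278)·a + (-0.650766)·b = (-0.6728 + 0.4814i)
new amp(|1⟩) = (0.650766)·a + (-0.759278)·b = (0.01411 + 0.5617i)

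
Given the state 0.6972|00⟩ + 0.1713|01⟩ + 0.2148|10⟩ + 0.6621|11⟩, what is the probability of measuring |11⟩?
0.4384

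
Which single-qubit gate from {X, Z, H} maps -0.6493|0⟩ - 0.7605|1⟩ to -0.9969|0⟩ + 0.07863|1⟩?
H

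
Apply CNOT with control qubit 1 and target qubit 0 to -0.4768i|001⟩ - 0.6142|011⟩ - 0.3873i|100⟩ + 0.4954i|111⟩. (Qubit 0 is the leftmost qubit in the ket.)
-0.4768i|001⟩ + 0.4954i|011⟩ - 0.3873i|100⟩ - 0.6142|111⟩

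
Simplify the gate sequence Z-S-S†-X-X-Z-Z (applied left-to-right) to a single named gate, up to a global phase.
Z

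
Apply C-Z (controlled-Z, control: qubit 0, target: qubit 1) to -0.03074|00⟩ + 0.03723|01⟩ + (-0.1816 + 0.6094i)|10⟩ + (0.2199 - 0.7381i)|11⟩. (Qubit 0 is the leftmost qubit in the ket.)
-0.03074|00⟩ + 0.03723|01⟩ + (-0.1816 + 0.6094i)|10⟩ + (-0.2199 + 0.7381i)|11⟩

C-Z leaves the control-|0⟩ kets |00⟩, |01⟩ unchanged and applies Z to qubit 1 on the control-|1⟩ pair (|10⟩, |11⟩).
Z = [[1, 0], [0, -1]].
With a = amp(|10⟩) = (-0.1816 + 0.6094i) and b = amp(|11⟩) = (0.2199 - 0.7381i):
new amp(|10⟩) = (1)·a = (-0.1816 + 0.6094i)
new amp(|11⟩) = (-1)·b = (-0.2199 + 0.7381i)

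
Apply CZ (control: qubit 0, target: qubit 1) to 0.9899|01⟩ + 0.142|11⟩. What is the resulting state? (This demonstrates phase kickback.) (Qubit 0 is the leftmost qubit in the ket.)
0.9899|01⟩ - 0.142|11⟩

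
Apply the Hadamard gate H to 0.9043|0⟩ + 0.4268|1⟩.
0.9412|0⟩ + 0.3376|1⟩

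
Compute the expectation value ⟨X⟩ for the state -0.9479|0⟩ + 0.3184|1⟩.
-0.6036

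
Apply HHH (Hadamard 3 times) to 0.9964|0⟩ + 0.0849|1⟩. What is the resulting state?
0.7646|0⟩ + 0.6445|1⟩

H² = I, so H^3 = H: a single Hadamard. With (a, b) = (0.9964, 0.0849), H gives ((a + b)/√2, (a − b)/√2) = (0.7646, 0.6445).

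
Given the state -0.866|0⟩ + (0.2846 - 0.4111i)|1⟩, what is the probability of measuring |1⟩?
0.25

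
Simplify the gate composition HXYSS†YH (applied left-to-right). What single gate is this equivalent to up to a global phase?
Z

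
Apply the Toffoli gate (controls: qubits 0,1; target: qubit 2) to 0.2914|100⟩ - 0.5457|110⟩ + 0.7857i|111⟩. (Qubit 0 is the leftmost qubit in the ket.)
0.2914|100⟩ + 0.7857i|110⟩ - 0.5457|111⟩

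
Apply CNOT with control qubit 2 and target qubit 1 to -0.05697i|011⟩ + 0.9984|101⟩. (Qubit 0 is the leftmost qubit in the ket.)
-0.05697i|001⟩ + 0.9984|111⟩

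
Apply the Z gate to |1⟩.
-|1⟩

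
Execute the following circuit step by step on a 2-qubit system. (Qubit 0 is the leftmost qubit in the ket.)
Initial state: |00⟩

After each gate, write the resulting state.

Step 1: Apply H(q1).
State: 1/√2|00⟩ + 1/√2|01⟩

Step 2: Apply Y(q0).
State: (1/√2)i|10⟩ + (1/√2)i|11⟩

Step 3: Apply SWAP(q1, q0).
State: (1/√2)i|01⟩ + (1/√2)i|11⟩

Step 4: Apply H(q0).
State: i|01⟩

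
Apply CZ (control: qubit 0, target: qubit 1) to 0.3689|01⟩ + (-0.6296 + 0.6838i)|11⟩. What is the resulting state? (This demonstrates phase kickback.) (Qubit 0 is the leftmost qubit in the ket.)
0.3689|01⟩ + (0.6296 - 0.6838i)|11⟩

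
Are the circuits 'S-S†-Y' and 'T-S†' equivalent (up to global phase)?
No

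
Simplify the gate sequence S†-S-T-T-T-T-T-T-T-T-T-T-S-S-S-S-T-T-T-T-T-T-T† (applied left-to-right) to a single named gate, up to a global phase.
T†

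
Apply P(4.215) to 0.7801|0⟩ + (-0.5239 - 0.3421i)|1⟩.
0.7801|0⟩ + (-0.05068 + 0.6236i)|1⟩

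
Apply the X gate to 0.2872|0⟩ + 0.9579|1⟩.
0.9579|0⟩ + 0.2872|1⟩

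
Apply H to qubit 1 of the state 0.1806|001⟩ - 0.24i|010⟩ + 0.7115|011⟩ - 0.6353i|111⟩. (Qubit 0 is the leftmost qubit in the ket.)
-0.1697i|000⟩ + 0.6308|001⟩ + 0.1697i|010⟩ - 0.3754|011⟩ - 0.4492i|101⟩ + 0.4492i|111⟩

H on qubit 1 mixes each pair of kets that differ only in qubit 1: amplitudes (a, b) of (|…0…⟩, |…1…⟩) become ((a + b)/√2, (a − b)/√2). Kets absent from the input have amplitude 0.
(|000⟩, |010⟩): (a, b) = (0, -0.24i) → (-0.1697i, 0.1697i)
(|001⟩, |011⟩): (a, b) = (0.1806, 0.7115) → (0.6308, -0.3754)
(|101⟩, |111⟩): (a, b) = (0, -0.6353i) → (-0.4492i, 0.4492i)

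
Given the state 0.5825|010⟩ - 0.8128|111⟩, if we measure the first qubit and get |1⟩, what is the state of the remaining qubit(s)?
-|11⟩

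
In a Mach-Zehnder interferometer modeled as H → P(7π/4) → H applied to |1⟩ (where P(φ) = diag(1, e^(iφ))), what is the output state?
(0.1464 + (1/√8)i)|0⟩ + (0.8536 - (1/√8)i)|1⟩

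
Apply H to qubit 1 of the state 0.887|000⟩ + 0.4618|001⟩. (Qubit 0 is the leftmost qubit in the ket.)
0.6272|000⟩ + 0.3265|001⟩ + 0.6272|010⟩ + 0.3265|011⟩

H on qubit 1 mixes each pair of kets that differ only in qubit 1: amplitudes (a, b) of (|…0…⟩, |…1…⟩) become ((a + b)/√2, (a − b)/√2). Kets absent from the input have amplitude 0.
(|000⟩, |010⟩): (a, b) = (0.887, 0) → (0.6272, 0.6272)
(|001⟩, |011⟩): (a, b) = (0.4618, 0) → (0.3265, 0.3265)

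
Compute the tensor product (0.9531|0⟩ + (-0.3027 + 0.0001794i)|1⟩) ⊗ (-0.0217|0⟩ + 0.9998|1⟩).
-0.02068|00⟩ + 0.9529|01⟩ + (0.006569 - 0.000003893i)|10⟩ + (-0.3026 + 0.0001794i)|11⟩

amp(|b₁b₂…⟩) = product of the factor amplitudes for bits b₁, b₂, …; only kets whose every factor amplitude is nonzero survive.
|00⟩: (0.9531)(-0.0217) = -0.02068
|01⟩: (0.9531)(0.9998) = 0.9529
|10⟩: (-0.3027 + 0.0001794i)(-0.0217) = (0.006569 - 0.000003893i)
|11⟩: (-0.3027 + 0.0001794i)(0.9998) = (-0.3026 + 0.0001794i)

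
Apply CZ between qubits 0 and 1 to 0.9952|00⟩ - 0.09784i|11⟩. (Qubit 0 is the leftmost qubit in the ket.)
0.9952|00⟩ + 0.09784i|11⟩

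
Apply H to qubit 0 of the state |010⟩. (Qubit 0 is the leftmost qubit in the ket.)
1/√2|010⟩ + 1/√2|110⟩

H on qubit 0 mixes each pair of kets that differ only in qubit 0: amplitudes (a, b) of (|…0…⟩, |…1…⟩) become ((a + b)/√2, (a − b)/√2). Kets absent from the input have amplitude 0.
(|010⟩, |110⟩): (a, b) = (1, 0) → (1/√2, 1/√2)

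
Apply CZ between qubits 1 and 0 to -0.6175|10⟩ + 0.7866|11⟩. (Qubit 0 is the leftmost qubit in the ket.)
-0.6175|10⟩ - 0.7866|11⟩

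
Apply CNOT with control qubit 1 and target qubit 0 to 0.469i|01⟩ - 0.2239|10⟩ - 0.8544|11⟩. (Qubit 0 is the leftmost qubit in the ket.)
-0.8544|01⟩ - 0.2239|10⟩ + 0.469i|11⟩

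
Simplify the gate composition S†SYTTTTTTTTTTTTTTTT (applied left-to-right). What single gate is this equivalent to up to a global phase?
Y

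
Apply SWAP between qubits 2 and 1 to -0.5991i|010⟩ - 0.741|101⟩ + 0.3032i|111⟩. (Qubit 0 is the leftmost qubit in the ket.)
-0.5991i|001⟩ - 0.741|110⟩ + 0.3032i|111⟩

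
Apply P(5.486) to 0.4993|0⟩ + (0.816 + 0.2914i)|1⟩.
0.4993|0⟩ + (0.7786 - 0.3802i)|1⟩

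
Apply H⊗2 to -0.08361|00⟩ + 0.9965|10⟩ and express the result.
0.4564|00⟩ + 0.4564|01⟩ - 0.5401|10⟩ - 0.5401|11⟩

H⊗2 gives amp(|y⟩) = (1/2) Σ_x (−1)^(x·y) amp(|x⟩), where x·y is the number of positions in which both x and y have a 1.
|00⟩: (-0.08361 + 0.9965)/2 = 0.4564
|01⟩: (-0.08361 + 0.9965)/2 = 0.4564
|10⟩: (-0.08361 - 0.9965)/2 = -0.5401
|11⟩: (-0.08361 - 0.9965)/2 = -0.5401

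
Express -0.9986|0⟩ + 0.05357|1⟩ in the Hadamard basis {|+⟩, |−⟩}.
-0.6682|+⟩ - 0.744|−⟩

With |ψ⟩ = α|0⟩ + β|1⟩, the Hadamard-basis coefficients are ⟨+|ψ⟩ = (α + β)/√2 and ⟨−|ψ⟩ = (α − β)/√2.
Here α = -0.9986, β = 0.05357: (α + β)/√2 = -0.6682, (α − β)/√2 = -0.744.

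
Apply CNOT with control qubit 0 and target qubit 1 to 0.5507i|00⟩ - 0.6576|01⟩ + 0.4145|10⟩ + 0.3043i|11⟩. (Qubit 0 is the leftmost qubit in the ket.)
0.5507i|00⟩ - 0.6576|01⟩ + 0.3043i|10⟩ + 0.4145|11⟩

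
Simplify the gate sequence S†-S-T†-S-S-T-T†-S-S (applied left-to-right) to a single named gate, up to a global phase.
T†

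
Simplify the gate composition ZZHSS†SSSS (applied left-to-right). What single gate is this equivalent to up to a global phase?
H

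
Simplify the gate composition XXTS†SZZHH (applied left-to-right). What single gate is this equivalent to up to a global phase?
T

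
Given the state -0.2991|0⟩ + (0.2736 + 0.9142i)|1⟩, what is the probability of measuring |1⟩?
0.9106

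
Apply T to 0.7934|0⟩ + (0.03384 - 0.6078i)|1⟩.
0.7934|0⟩ + (0.4537 - 0.4059i)|1⟩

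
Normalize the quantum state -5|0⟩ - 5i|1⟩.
-1/√2|0⟩ - (1/√2)i|1⟩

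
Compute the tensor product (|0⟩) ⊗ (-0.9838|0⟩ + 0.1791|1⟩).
-0.9838|00⟩ + 0.1791|01⟩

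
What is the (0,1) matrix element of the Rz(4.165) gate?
0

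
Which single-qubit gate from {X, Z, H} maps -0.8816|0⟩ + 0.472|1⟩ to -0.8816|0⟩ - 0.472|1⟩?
Z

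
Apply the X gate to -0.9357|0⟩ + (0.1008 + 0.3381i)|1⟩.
(0.1008 + 0.3381i)|0⟩ - 0.9357|1⟩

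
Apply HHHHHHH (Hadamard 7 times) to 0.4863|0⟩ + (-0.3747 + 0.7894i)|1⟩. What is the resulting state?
(0.07891 + 0.5582i)|0⟩ + (0.6088 - 0.5582i)|1⟩

H² = I, so H^7 = H: a single Hadamard. With (a, b) = (0.4863, (-0.3747 + 0.7894i)), H gives ((a + b)/√2, (a − b)/√2) = ((0.07891 + 0.5582i), (0.6088 - 0.5582i)).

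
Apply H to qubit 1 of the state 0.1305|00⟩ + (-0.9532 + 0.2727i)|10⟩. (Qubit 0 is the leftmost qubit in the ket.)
0.09228|00⟩ + 0.09228|01⟩ + (-0.674 + 0.1928i)|10⟩ + (-0.674 + 0.1928i)|11⟩

H on qubit 1 mixes each pair of kets that differ only in qubit 1: amplitudes (a, b) of (|…0…⟩, |…1…⟩) become ((a + b)/√2, (a − b)/√2). Kets absent from the input have amplitude 0.
(|00⟩, |01⟩): (a, b) = (0.1305, 0) → (0.09228, 0.09228)
(|10⟩, |11⟩): (a, b) = ((-0.9532 + 0.2727i), 0) → ((-0.674 + 0.1928i), (-0.674 + 0.1928i))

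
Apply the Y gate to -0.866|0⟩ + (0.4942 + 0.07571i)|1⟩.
(0.07571 - 0.4942i)|0⟩ - 0.866i|1⟩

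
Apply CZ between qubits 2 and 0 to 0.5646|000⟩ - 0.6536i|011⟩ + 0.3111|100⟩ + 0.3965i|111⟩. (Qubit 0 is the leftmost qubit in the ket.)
0.5646|000⟩ - 0.6536i|011⟩ + 0.3111|100⟩ - 0.3965i|111⟩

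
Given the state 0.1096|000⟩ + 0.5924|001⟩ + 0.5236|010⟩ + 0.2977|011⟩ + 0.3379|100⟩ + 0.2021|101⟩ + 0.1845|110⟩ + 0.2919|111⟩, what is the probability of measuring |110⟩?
0.03404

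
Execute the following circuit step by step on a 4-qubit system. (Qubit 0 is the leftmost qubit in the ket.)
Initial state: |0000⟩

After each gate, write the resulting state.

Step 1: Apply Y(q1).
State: i|0100⟩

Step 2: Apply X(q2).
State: i|0110⟩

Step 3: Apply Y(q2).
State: |0100⟩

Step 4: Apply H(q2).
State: 1/√2|0100⟩ + 1/√2|0110⟩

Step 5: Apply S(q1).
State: (1/√2)i|0100⟩ + (1/√2)i|0110⟩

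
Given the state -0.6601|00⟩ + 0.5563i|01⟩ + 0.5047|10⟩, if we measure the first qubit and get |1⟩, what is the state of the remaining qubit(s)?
|0⟩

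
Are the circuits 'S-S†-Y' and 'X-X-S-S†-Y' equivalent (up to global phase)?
Yes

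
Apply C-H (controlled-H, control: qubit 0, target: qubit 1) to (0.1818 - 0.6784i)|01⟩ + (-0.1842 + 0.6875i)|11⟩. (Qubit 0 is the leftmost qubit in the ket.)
(0.1818 - 0.6784i)|01⟩ + (-0.1302 + 0.4861i)|10⟩ + (0.1302 - 0.4861i)|11⟩

C-H leaves the control-|0⟩ kets |00⟩, |01⟩ unchanged and applies H to qubit 1 on the control-|1⟩ pair (|10⟩, |11⟩).
H = [[1/√2, 1/√2], [1/√2, -1/√2]].
With a = amp(|10⟩) = 0 and b = amp(|11⟩) = (-0.1842 + 0.6875i):
new amp(|10⟩) = (1/√2)·a + (1/√2)·b = (-0.1302 + 0.4861i)
new amp(|11⟩) = (1/√2)·a + (-1/√2)·b = (0.1302 - 0.4861i)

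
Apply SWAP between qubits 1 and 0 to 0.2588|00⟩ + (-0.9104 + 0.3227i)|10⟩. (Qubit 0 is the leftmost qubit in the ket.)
0.2588|00⟩ + (-0.9104 + 0.3227i)|01⟩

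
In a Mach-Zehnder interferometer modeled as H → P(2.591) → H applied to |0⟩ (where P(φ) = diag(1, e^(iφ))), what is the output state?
(0.07389 + 0.2616i)|0⟩ + (0.9261 - 0.2616i)|1⟩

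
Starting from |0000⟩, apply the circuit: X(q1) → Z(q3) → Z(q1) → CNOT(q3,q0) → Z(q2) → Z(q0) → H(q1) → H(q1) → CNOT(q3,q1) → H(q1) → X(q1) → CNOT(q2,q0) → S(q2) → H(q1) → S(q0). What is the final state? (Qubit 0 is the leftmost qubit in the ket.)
|0100⟩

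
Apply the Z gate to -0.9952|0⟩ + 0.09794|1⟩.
-0.9952|0⟩ - 0.09794|1⟩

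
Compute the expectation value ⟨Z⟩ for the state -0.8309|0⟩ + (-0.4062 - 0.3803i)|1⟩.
0.3808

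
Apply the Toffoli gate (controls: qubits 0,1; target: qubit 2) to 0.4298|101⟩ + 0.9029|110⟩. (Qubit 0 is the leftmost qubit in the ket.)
0.4298|101⟩ + 0.9029|111⟩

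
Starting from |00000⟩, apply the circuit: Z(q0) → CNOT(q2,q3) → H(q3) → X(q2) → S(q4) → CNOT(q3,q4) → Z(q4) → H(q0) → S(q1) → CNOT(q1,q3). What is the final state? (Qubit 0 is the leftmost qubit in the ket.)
1/2|00100⟩ - 1/2|00111⟩ + 1/2|10100⟩ - 1/2|10111⟩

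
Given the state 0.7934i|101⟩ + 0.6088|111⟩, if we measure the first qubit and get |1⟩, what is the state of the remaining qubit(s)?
0.7934i|01⟩ + 0.6088|11⟩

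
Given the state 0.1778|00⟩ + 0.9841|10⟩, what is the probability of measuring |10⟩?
0.9685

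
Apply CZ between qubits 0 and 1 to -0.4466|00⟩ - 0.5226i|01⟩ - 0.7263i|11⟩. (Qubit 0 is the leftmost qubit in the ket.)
-0.4466|00⟩ - 0.5226i|01⟩ + 0.7263i|11⟩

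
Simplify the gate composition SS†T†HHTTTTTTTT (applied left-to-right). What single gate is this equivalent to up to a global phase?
T†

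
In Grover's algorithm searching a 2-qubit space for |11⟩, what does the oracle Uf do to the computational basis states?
Uf|x⟩ = -|x⟩ if x = 11, else |x⟩ (phase flip on target)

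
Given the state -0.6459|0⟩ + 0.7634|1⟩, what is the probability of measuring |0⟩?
0.4172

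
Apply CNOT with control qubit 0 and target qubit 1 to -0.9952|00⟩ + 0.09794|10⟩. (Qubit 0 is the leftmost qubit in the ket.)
-0.9952|00⟩ + 0.09794|11⟩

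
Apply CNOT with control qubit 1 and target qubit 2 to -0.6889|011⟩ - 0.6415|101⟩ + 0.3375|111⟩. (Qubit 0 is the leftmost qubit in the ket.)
-0.6889|010⟩ - 0.6415|101⟩ + 0.3375|110⟩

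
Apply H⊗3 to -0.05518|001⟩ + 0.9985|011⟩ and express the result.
0.3335|000⟩ - 0.3335|001⟩ - 0.3725|010⟩ + 0.3725|011⟩ + 0.3335|100⟩ - 0.3335|101⟩ - 0.3725|110⟩ + 0.3725|111⟩

H⊗3 gives amp(|y⟩) = (1/2√2) Σ_x (−1)^(x·y) amp(|x⟩), where x·y is the number of positions in which both x and y have a 1.
|000⟩: (-0.05518 + 0.9985)/(2√2) = 0.3335
|001⟩: (0.05518 - 0.9985)/(2√2) = -0.3335
|010⟩: (-0.05518 - 0.9985)/(2√2) = -0.3725
|011⟩: (0.05518 + 0.9985)/(2√2) = 0.3725
|100⟩: (-0.05518 + 0.9985)/(2√2) = 0.3335
|101⟩: (0.05518 - 0.9985)/(2√2) = -0.3335
|110⟩: (-0.05518 - 0.9985)/(2√2) = -0.3725
|111⟩: (0.05518 + 0.9985)/(2√2) = 0.3725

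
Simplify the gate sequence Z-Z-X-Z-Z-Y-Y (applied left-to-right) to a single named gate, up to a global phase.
X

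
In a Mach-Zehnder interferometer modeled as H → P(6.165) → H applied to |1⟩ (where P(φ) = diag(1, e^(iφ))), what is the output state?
(0.003488 + 0.05896i)|0⟩ + (0.9965 - 0.05896i)|1⟩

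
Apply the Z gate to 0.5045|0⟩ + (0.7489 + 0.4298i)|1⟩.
0.5045|0⟩ + (-0.7489 - 0.4298i)|1⟩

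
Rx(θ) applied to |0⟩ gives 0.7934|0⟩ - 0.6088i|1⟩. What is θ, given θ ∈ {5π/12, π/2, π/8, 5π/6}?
5π/12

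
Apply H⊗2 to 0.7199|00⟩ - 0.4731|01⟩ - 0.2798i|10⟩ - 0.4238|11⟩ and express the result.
(-0.0885 - 0.1399i)|00⟩ + (0.8084 - 0.1399i)|01⟩ + (0.3353 + 0.1399i)|10⟩ + (0.3846 + 0.1399i)|11⟩

H⊗2 gives amp(|y⟩) = (1/2) Σ_x (−1)^(x·y) amp(|x⟩), where x·y is the number of positions in which both x and y have a 1.
|00⟩: (0.7199 - 0.4731 - 0.2798i - 0.4238)/2 = (-0.0885 - 0.1399i)
|01⟩: (0.7199 + 0.4731 - 0.2798i + 0.4238)/2 = (0.8084 - 0.1399i)
|10⟩: (0.7199 - 0.4731 + 0.2798i + 0.4238)/2 = (0.3353 + 0.1399i)
|11⟩: (0.7199 + 0.4731 + 0.2798i - 0.4238)/2 = (0.3846 + 0.1399i)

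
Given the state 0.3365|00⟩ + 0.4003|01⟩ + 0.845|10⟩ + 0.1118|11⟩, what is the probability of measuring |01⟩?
0.1602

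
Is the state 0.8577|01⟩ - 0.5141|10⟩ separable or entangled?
Entangled

Writing the state as a|00⟩ + b|01⟩ + c|10⟩ + d|11⟩, it is a product state iff ad − bc = 0.
Here (a, b, c, d) = (0, 0.8577, -0.5141, 0): ad − bc = (0)(0) − (0.8577)(-0.5141) = 0.4409 ≠ 0, so the state is entangled.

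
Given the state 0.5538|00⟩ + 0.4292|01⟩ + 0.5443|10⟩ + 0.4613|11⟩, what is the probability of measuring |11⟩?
0.2128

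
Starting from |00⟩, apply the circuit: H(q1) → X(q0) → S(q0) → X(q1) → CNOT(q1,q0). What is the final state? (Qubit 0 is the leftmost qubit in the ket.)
(1/√2)i|01⟩ + (1/√2)i|10⟩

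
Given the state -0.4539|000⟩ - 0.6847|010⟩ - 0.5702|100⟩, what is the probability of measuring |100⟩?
0.3251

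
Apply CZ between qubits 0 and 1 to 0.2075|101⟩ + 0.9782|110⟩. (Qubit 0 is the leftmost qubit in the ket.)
0.2075|101⟩ - 0.9782|110⟩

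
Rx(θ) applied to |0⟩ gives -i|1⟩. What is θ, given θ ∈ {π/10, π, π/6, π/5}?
π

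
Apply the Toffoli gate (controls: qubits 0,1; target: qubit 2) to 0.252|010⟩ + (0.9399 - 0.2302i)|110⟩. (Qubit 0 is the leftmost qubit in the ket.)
0.252|010⟩ + (0.9399 - 0.2302i)|111⟩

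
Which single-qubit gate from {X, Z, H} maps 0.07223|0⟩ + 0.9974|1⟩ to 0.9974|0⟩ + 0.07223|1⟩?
X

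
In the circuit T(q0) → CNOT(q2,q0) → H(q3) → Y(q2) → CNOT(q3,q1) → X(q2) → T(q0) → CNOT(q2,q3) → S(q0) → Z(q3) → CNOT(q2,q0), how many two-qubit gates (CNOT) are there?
4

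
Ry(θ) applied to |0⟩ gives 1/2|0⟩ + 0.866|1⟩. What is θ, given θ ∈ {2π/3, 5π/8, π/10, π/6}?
2π/3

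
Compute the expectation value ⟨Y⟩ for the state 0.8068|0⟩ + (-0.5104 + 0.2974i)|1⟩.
0.4799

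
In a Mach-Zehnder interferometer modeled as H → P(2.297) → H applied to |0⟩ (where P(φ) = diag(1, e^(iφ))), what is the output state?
(0.168 + 0.3739i)|0⟩ + (0.832 - 0.3739i)|1⟩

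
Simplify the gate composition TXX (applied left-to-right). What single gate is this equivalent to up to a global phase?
T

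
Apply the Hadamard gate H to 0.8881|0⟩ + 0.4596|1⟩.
0.953|0⟩ + 0.303|1⟩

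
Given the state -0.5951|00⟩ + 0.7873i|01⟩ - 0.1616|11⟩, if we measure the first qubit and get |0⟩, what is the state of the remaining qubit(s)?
-0.603|0⟩ + 0.7977i|1⟩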